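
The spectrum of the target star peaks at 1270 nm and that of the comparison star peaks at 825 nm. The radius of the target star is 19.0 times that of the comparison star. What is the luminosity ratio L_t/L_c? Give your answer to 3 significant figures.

Wien's law gives T ∝ 1/λ_max, so T_t/T_c = λ_c/λ_t = 825/1270 = 0.6496.
Then L ∝ R²T⁴ gives L_t/L_c = (19.0)² × (0.6496)⁴ = 361.0 × 0.1781 = 64.28.

64.3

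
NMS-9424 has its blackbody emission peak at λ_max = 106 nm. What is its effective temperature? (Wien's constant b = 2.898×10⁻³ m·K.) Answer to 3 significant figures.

2.73×10^4 K

T = b/λ_max = 2.898×10⁻³ / (106×10⁻⁹) = 2.734×10^4 K.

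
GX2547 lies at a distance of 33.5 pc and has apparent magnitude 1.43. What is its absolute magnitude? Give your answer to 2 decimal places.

M = m − 5 log₁₀(d/10 pc) = 1.43 − 5 log₁₀(33.5/10)
  = 1.43 − 5 × 0.525 = 1.43 − 2.63 = -1.20.

-1.20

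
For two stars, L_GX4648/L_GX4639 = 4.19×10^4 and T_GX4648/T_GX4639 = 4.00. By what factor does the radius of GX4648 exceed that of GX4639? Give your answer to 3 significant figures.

12.8

L ∝ R²T⁴ gives R ∝ √L / T², so
R_GX4648/R_GX4639 = √(4.19×10^4) / (4.00)² = 204.7 / 16.00 = 12.79.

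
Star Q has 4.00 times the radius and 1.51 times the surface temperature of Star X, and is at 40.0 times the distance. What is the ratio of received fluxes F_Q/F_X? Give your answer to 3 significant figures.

0.0520

L_Q/L_X = (R_Q/R_X)²(T_Q/T_X)⁴ = (4.00)² × (1.51)⁴ = 83.18.
F_Q/F_X = (L_Q/L_X)/(d_Q/d_X)² = 83.18 / (40.0)² = 0.05199.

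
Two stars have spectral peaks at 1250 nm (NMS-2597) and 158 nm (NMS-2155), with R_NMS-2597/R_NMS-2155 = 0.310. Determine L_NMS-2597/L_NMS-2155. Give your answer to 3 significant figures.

Wien's law gives T ∝ 1/λ_max, so T_NMS-2597/T_NMS-2155 = λ_NMS-2155/λ_NMS-2597 = 158/1250 = 0.1264.
Then L ∝ R²T⁴ gives L_NMS-2597/L_NMS-2155 = (0.310)² × (0.1264)⁴ = 0.09610 × 2.553×10^-4 = 2.453×10^-5.

2.45×10^-5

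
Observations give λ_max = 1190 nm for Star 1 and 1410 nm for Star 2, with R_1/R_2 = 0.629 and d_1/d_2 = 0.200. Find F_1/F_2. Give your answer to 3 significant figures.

19.5

Wien's law: T_1/T_2 = λ_2/λ_1 = 1410/1190 = 1.185.
L_1/L_2 = (R_1/R_2)²(T_1/T_2)⁴ = (0.629)²(1.185)⁴ = 0.7798.
F_1/F_2 = (L_1/L_2)/(d_1/d_2)² = 0.7798/(0.200)² = 19.50.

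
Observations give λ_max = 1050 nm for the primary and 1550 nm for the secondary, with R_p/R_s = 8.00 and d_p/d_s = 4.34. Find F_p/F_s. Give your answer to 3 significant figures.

Wien's law: T_p/T_s = λ_s/λ_p = 1550/1050 = 1.476.
L_p/L_s = (R_p/R_s)²(T_p/T_s)⁴ = (8.00)²(1.476)⁴ = 303.9.
F_p/F_s = (L_p/L_s)/(d_p/d_s)² = 303.9/(4.34)² = 16.14.

16.1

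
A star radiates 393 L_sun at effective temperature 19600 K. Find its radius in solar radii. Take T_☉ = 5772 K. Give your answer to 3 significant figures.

1.72 solar radii

R/R_☉ = √(L/L_☉) / (T/T_☉)² = √(393) / (3.396)²
       = 19.82 / 11.53 = 1.719.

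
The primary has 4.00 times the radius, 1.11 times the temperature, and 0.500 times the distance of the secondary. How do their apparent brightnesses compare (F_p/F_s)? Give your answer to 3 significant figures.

97.2

L_p/L_s = (R_p/R_s)²(T_p/T_s)⁴ = (4.00)² × (1.11)⁴ = 24.29.
F_p/F_s = (L_p/L_s)/(d_p/d_s)² = 24.29 / (0.500)² = 97.16.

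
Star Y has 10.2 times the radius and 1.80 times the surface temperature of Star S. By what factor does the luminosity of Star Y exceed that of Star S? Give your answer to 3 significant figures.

From the Stefan–Boltzmann law, L ∝ R²T⁴, so
L_Y/L_S = (R_Y/R_S)² (T_Y/T_S)⁴ = (10.2)² × (1.80)⁴ = 104.0 × 10.50 = 1092.

1.09×10^3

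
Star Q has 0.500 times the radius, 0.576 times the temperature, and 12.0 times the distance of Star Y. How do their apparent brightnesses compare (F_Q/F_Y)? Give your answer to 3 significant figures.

1.91×10^-4

L_Q/L_Y = (R_Q/R_Y)²(T_Q/T_Y)⁴ = (0.500)² × (0.576)⁴ = 0.02752.
F_Q/F_Y = (L_Q/L_Y)/(d_Q/d_Y)² = 0.02752 / (12.0)² = 1.911×10^-4.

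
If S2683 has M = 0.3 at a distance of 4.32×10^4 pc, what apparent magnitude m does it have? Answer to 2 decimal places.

m = M + 5 log₁₀(d/10 pc) = 0.3 + 5 log₁₀(4.32×10^4/10)
  = 0.3 + 5 × 3.635 = 0.3 + 18.18 = 18.48.

18.48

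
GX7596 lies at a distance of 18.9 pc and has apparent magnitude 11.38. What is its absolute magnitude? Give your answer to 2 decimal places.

10.00

M = m − 5 log₁₀(d/10 pc) = 11.38 − 5 log₁₀(18.9/10)
  = 11.38 − 5 × 0.276 = 11.38 − 1.38 = 10.00.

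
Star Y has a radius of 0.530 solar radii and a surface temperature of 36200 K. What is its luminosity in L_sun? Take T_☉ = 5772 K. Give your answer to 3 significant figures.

L/L_☉ = (R/R_☉)² (T/T_☉)⁴ = (0.530)² × (36200/5772)⁴
       = 0.2809 × (6.272)⁴ = 0.2809 × 1547 = 434.6.

435 L_sun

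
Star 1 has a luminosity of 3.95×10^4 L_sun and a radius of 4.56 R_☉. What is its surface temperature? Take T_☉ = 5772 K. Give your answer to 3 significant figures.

3.81×10^4 K

T/T_☉ = (L/L_☉)^(1/4) / (R/R_☉)^(1/2)
T = 5772 × (3.95×10^4)^(1/4) / √(4.56) = 5772 × 14.10 / 2.135 = 3.811×10^4 K.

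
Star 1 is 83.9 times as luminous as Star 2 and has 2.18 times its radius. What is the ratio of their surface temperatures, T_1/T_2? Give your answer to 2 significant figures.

L ∝ R²T⁴ gives T ∝ (L/R²)^(1/4), so
T_1/T_2 = (83.9 / 2.18²)^(1/4) = (17.65)^(1/4) = 2.050.

2.0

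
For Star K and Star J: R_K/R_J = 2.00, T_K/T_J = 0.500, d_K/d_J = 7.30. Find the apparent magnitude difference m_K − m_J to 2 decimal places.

5.82

L_K/L_J = (2.00)²(0.500)⁴ = 0.2500.
F_K/F_J = (L_K/L_J)/(d_K/d_J)² = 0.2500/53.29 = 0.004691.
m_K − m_J = −2.5 log₁₀(0.004691) = 5.82.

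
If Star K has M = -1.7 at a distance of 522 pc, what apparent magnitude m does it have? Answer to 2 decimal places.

m = M + 5 log₁₀(d/10 pc) = -1.7 + 5 log₁₀(522/10)
  = -1.7 + 5 × 1.718 = -1.7 + 8.59 = 6.89.

6.89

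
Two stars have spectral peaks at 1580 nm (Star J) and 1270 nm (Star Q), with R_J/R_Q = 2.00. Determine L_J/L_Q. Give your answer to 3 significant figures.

Wien's law gives T ∝ 1/λ_max, so T_J/T_Q = λ_Q/λ_J = 1270/1580 = 0.8038.
Then L ∝ R²T⁴ gives L_J/L_Q = (2.00)² × (0.8038)⁴ = 4.000 × 0.4174 = 1.670.

1.67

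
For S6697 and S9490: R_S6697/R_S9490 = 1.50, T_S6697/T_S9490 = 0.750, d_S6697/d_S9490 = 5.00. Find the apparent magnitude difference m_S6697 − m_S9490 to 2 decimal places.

3.86

L_S6697/L_S9490 = (1.50)²(0.750)⁴ = 0.7119.
F_S6697/F_S9490 = (L_S6697/L_S9490)/(d_S6697/d_S9490)² = 0.7119/25.00 = 0.02848.
m_S6697 − m_S9490 = −2.5 log₁₀(0.02848) = 3.86.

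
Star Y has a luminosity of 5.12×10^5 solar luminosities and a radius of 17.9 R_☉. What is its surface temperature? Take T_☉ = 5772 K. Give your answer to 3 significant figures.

T/T_☉ = (L/L_☉)^(1/4) / (R/R_☉)^(1/2)
T = 5772 × (5.12×10^5)^(1/4) / √(17.9) = 5772 × 26.75 / 4.231 = 3.649×10^4 K.

3.65×10^4 K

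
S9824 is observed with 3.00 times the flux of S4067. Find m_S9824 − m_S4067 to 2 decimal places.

-1.19

m_S9824 − m_S4067 = −2.5 log₁₀(F_S9824/F_S4067) = −2.5 log₁₀(3.00) = −2.5 × (0.477) = -1.193.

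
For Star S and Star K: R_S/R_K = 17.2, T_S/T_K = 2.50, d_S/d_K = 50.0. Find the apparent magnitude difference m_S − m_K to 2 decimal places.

L_S/L_K = (17.2)²(2.50)⁴ = 1.156×10^4.
F_S/F_K = (L_S/L_K)/(d_S/d_K)² = 1.156×10^4/2500 = 4.622.
m_S − m_K = −2.5 log₁₀(4.622) = -1.66.

-1.66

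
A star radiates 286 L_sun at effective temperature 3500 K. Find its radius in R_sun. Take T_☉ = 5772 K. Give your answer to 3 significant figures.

R/R_☉ = √(L/L_☉) / (T/T_☉)² = √(286) / (0.6064)²
       = 16.91 / 0.3677 = 45.99.

46.0 R_sun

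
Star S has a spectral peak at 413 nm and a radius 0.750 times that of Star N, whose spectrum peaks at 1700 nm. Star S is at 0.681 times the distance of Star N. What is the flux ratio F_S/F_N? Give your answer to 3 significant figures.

Wien's law: T_S/T_N = λ_N/λ_S = 1700/413 = 4.116.
L_S/L_N = (R_S/R_N)²(T_S/T_N)⁴ = (0.750)²(4.116)⁴ = 161.5.
F_S/F_N = (L_S/L_N)/(d_S/d_N)² = 161.5/(0.681)² = 348.2.

348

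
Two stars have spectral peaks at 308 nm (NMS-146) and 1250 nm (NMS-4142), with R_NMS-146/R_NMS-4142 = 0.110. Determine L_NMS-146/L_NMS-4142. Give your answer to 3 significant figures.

3.28

Wien's law gives T ∝ 1/λ_max, so T_NMS-146/T_NMS-4142 = λ_NMS-4142/λ_NMS-146 = 1250/308 = 4.058.
Then L ∝ R²T⁴ gives L_NMS-146/L_NMS-4142 = (0.110)² × (4.058)⁴ = 0.01210 × 271.3 = 3.283.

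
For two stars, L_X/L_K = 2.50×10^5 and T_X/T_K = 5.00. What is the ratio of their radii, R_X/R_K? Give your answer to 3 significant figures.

L ∝ R²T⁴ gives R ∝ √L / T², so
R_X/R_K = √(2.50×10^5) / (5.00)² = 500.0 / 25.00 = 20.00.

20.0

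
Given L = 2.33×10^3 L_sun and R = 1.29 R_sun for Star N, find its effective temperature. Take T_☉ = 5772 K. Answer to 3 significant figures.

3.53×10^4 K

T/T_☉ = (L/L_☉)^(1/4) / (R/R_☉)^(1/2)
T = 5772 × (2.33×10^3)^(1/4) / √(1.29) = 5772 × 6.948 / 1.136 = 3.531×10^4 K.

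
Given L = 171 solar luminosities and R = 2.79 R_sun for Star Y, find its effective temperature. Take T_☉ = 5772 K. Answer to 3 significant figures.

T/T_☉ = (L/L_☉)^(1/4) / (R/R_☉)^(1/2)
T = 5772 × (171)^(1/4) / √(2.79) = 5772 × 3.616 / 1.670 = 1.250×10^4 K.

1.25×10^4 K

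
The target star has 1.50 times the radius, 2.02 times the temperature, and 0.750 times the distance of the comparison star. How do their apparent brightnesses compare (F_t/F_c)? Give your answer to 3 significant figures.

66.6

L_t/L_c = (R_t/R_c)²(T_t/T_c)⁴ = (1.50)² × (2.02)⁴ = 37.46.
F_t/F_c = (L_t/L_c)/(d_t/d_c)² = 37.46 / (0.750)² = 66.60.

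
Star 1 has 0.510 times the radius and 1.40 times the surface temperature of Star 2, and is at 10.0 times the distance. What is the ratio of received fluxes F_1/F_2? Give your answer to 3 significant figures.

0.00999

L_1/L_2 = (R_1/R_2)²(T_1/T_2)⁴ = (0.510)² × (1.40)⁴ = 0.9992.
F_1/F_2 = (L_1/L_2)/(d_1/d_2)² = 0.9992 / (10.0)² = 0.009992.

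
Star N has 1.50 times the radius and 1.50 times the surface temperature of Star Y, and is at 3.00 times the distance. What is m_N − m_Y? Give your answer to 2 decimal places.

L_N/L_Y = (1.50)²(1.50)⁴ = 11.39.
F_N/F_Y = (L_N/L_Y)/(d_N/d_Y)² = 11.39/9.000 = 1.266.
m_N − m_Y = −2.5 log₁₀(1.266) = -0.26.

-0.26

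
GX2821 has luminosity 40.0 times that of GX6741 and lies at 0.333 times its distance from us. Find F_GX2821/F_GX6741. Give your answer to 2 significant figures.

F = L/(4πd²), so F_GX2821/F_GX6741 = (L_GX2821/L_GX6741) / (d_GX2821/d_GX6741)²
= 40.0 / (0.333)² = 40.0 / 0.1109 = 360.7.

3.6×10^2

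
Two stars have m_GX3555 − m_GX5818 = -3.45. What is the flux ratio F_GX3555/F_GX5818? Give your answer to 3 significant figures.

24.0

F_GX3555/F_GX5818 = 10^(−(m_GX3555 − m_GX5818)/2.5) = 10^(3.45/2.5) = 10^1.380 = 23.99.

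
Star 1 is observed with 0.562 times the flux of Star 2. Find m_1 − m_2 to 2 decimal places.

m_1 − m_2 = −2.5 log₁₀(F_1/F_2) = −2.5 log₁₀(0.562) = −2.5 × (-0.250) = 0.626.

0.63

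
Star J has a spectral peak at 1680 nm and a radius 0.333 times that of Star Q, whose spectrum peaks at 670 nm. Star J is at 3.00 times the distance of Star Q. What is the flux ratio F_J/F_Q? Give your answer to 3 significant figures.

3.12×10^-4

Wien's law: T_J/T_Q = λ_Q/λ_J = 670/1680 = 0.3988.
L_J/L_Q = (R_J/R_Q)²(T_J/T_Q)⁴ = (0.333)²(0.3988)⁴ = 0.002805.
F_J/F_Q = (L_J/L_Q)/(d_J/d_Q)² = 0.002805/(3.00)² = 3.117×10^-4.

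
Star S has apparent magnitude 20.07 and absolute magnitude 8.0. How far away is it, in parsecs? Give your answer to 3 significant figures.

2.59×10^3 pc

m − M = 5 log₁₀(d/10 pc)
20.07 − (8.0) = 12.07 = 5 log₁₀(d/10)
d = 10 × 10^(12.07/5) = 10 × 10^2.414 = 2594 pc.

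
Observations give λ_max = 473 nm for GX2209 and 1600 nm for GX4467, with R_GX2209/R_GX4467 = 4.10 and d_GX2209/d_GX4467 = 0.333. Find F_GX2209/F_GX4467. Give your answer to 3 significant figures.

1.98×10^4

Wien's law: T_GX2209/T_GX4467 = λ_GX4467/λ_GX2209 = 1600/473 = 3.383.
L_GX2209/L_GX4467 = (R_GX2209/R_GX4467)²(T_GX2209/T_GX4467)⁴ = (4.10)²(3.383)⁴ = 2201.
F_GX2209/F_GX4467 = (L_GX2209/L_GX4467)/(d_GX2209/d_GX4467)² = 2201/(0.333)² = 1.985×10^4.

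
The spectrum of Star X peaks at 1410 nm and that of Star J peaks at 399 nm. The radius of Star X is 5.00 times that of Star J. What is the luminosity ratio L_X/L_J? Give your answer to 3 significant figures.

0.160

Wien's law gives T ∝ 1/λ_max, so T_X/T_J = λ_J/λ_X = 399/1410 = 0.2830.
Then L ∝ R²T⁴ gives L_X/L_J = (5.00)² × (0.2830)⁴ = 25.00 × 0.006412 = 0.1603.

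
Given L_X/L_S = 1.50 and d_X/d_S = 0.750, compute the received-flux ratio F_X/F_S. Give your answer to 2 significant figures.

2.7

F = L/(4πd²), so F_X/F_S = (L_X/L_S) / (d_X/d_S)²
= 1.50 / (0.750)² = 1.50 / 0.5625 = 2.667.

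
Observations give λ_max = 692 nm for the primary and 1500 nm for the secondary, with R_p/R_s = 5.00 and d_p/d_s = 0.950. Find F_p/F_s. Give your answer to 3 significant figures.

Wien's law: T_p/T_s = λ_s/λ_p = 1500/692 = 2.168.
L_p/L_s = (R_p/R_s)²(T_p/T_s)⁴ = (5.00)²(2.168)⁴ = 551.9.
F_p/F_s = (L_p/L_s)/(d_p/d_s)² = 551.9/(0.950)² = 611.6.

612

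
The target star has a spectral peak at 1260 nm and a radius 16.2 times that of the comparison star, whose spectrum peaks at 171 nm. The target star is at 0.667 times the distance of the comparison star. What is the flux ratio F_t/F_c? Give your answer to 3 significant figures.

Wien's law: T_t/T_c = λ_c/λ_t = 171/1260 = 0.1357.
L_t/L_c = (R_t/R_c)²(T_t/T_c)⁴ = (16.2)²(0.1357)⁴ = 0.08903.
F_t/F_c = (L_t/L_c)/(d_t/d_c)² = 0.08903/(0.667)² = 0.2001.

0.200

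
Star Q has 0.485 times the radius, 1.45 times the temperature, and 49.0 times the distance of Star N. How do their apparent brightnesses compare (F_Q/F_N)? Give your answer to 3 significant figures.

4.33×10^-4

L_Q/L_N = (R_Q/R_N)²(T_Q/T_N)⁴ = (0.485)² × (1.45)⁴ = 1.040.
F_Q/F_N = (L_Q/L_N)/(d_Q/d_N)² = 1.040 / (49.0)² = 4.331×10^-4.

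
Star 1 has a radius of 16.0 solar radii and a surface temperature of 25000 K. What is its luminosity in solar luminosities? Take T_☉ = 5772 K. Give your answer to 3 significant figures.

9.01×10^4 solar luminosities

L/L_☉ = (R/R_☉)² (T/T_☉)⁴ = (16.0)² × (25000/5772)⁴
       = 256.0 × (4.331)⁴ = 256.0 × 351.9 = 9.009×10^4.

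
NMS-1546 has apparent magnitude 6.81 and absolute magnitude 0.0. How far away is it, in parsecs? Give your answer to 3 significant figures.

230 pc

m − M = 5 log₁₀(d/10 pc)
6.81 − (0.0) = 6.81 = 5 log₁₀(d/10)
d = 10 × 10^(6.81/5) = 10 × 10^1.362 = 230.1 pc.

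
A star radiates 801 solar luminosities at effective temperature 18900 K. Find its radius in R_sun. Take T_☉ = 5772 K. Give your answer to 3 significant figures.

2.64 R_sun

R/R_☉ = √(L/L_☉) / (T/T_☉)² = √(801) / (3.274)²
       = 28.30 / 10.72 = 2.640.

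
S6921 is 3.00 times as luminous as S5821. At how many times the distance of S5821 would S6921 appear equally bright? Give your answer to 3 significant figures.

1.73

Equal flux requires L_S6921/d_S6921² = L_S5821/d_S5821², so d_S6921/d_S5821 = √(L_S6921/L_S5821)
= √(3.00) = 1.732.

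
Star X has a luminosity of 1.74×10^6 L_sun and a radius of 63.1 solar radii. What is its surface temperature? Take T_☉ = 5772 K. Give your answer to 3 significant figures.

T/T_☉ = (L/L_☉)^(1/4) / (R/R_☉)^(1/2)
T = 5772 × (1.74×10^6)^(1/4) / √(63.1) = 5772 × 36.32 / 7.944 = 2.639×10^4 K.

2.64×10^4 K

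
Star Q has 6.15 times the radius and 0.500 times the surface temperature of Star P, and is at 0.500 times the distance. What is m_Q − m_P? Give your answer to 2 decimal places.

L_Q/L_P = (6.15)²(0.500)⁴ = 2.364.
F_Q/F_P = (L_Q/L_P)/(d_Q/d_P)² = 2.364/0.2500 = 9.456.
m_Q − m_P = −2.5 log₁₀(9.456) = -2.44.

-2.44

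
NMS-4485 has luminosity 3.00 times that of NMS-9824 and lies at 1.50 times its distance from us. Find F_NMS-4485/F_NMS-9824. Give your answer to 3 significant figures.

F = L/(4πd²), so F_NMS-4485/F_NMS-9824 = (L_NMS-4485/L_NMS-9824) / (d_NMS-4485/d_NMS-9824)²
= 3.00 / (1.50)² = 3.00 / 2.250 = 1.333.

1.33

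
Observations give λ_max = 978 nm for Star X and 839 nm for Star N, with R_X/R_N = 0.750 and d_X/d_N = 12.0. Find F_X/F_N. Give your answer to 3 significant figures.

Wien's law: T_X/T_N = λ_N/λ_X = 839/978 = 0.8579.
L_X/L_N = (R_X/R_N)²(T_X/T_N)⁴ = (0.750)²(0.8579)⁴ = 0.3047.
F_X/F_N = (L_X/L_N)/(d_X/d_N)² = 0.3047/(12.0)² = 0.002116.

0.00212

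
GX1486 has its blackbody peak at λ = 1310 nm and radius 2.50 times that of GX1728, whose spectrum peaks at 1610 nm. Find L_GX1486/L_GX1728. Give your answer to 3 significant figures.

Wien's law gives T ∝ 1/λ_max, so T_GX1486/T_GX1728 = λ_GX1728/λ_GX1486 = 1610/1310 = 1.229.
Then L ∝ R²T⁴ gives L_GX1486/L_GX1728 = (2.50)² × (1.229)⁴ = 6.250 × 2.281 = 14.26.

14.3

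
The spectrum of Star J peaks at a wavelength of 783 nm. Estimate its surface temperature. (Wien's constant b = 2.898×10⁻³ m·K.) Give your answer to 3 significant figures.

3.70×10^3 K

T = b/λ_max = 2.898×10⁻³ / (783×10⁻⁹) = 3701 K.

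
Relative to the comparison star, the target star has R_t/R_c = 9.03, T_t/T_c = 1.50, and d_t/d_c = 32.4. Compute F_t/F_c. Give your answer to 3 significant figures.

0.393

L_t/L_c = (R_t/R_c)²(T_t/T_c)⁴ = (9.03)² × (1.50)⁴ = 412.8.
F_t/F_c = (L_t/L_c)/(d_t/d_c)² = 412.8 / (32.4)² = 0.3932.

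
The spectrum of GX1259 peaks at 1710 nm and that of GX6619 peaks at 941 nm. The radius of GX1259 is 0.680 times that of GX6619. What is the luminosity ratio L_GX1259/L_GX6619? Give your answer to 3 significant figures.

0.0424

Wien's law gives T ∝ 1/λ_max, so T_GX1259/T_GX6619 = λ_GX6619/λ_GX1259 = 941/1710 = 0.5503.
Then L ∝ R²T⁴ gives L_GX1259/L_GX6619 = (0.680)² × (0.5503)⁴ = 0.4624 × 0.09170 = 0.04240.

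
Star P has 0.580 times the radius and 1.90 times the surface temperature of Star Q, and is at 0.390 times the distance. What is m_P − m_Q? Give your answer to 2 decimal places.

-3.65

L_P/L_Q = (0.580)²(1.90)⁴ = 4.384.
F_P/F_Q = (L_P/L_Q)/(d_P/d_Q)² = 4.384/0.1521 = 28.82.
m_P − m_Q = −2.5 log₁₀(28.82) = -3.65.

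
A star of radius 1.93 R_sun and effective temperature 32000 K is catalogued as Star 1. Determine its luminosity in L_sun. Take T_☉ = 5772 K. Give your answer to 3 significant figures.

3.52×10^3 L_sun

L/L_☉ = (R/R_☉)² (T/T_☉)⁴ = (1.93)² × (32000/5772)⁴
       = 3.725 × (5.544)⁴ = 3.725 × 944.7 = 3519.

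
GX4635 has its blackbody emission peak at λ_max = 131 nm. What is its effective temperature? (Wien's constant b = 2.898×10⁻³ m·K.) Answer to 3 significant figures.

T = b/λ_max = 2.898×10⁻³ / (131×10⁻⁹) = 2.212×10^4 K.

2.21×10^4 K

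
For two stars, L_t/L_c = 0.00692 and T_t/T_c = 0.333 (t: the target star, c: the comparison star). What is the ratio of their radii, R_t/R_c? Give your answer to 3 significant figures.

0.750

L ∝ R²T⁴ gives R ∝ √L / T², so
R_t/R_c = √(0.00692) / (0.333)² = 0.08319 / 0.1109 = 0.7502.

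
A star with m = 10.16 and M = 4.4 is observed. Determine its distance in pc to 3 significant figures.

142 pc

m − M = 5 log₁₀(d/10 pc)
10.16 − (4.4) = 5.76 = 5 log₁₀(d/10)
d = 10 × 10^(5.76/5) = 10 × 10^1.152 = 141.9 pc.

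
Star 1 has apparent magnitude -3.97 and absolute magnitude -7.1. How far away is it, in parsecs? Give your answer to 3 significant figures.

m − M = 5 log₁₀(d/10 pc)
-3.97 − (-7.1) = 3.13 = 5 log₁₀(d/10)
d = 10 × 10^(3.13/5) = 10 × 10^0.626 = 42.27 pc.

42.3 pc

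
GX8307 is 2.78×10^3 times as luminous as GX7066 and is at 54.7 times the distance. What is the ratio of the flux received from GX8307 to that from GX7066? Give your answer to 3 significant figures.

0.929

F = L/(4πd²), so F_GX8307/F_GX7066 = (L_GX8307/L_GX7066) / (d_GX8307/d_GX7066)²
= 2.78×10^3 / (54.7)² = 2.78×10^3 / 2992 = 0.9291.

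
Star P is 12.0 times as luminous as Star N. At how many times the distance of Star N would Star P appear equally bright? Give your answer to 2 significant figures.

3.5

Equal flux requires L_P/d_P² = L_N/d_N², so d_P/d_N = √(L_P/L_N)
= √(12.0) = 3.464.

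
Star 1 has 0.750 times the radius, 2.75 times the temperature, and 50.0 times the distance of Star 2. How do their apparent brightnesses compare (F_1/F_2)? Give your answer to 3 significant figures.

0.0129

L_1/L_2 = (R_1/R_2)²(T_1/T_2)⁴ = (0.750)² × (2.75)⁴ = 32.17.
F_1/F_2 = (L_1/L_2)/(d_1/d_2)² = 32.17 / (50.0)² = 0.01287.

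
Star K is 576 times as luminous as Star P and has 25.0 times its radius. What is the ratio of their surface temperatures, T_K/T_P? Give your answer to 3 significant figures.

0.980

L ∝ R²T⁴ gives T ∝ (L/R²)^(1/4), so
T_K/T_P = (576 / 25.0²)^(1/4) = (0.9216)^(1/4) = 0.9798.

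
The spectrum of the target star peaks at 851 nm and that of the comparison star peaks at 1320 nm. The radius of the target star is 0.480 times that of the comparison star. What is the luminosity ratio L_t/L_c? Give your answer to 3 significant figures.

1.33

Wien's law gives T ∝ 1/λ_max, so T_t/T_c = λ_c/λ_t = 1320/851 = 1.551.
Then L ∝ R²T⁴ gives L_t/L_c = (0.480)² × (1.551)⁴ = 0.2304 × 5.789 = 1.334.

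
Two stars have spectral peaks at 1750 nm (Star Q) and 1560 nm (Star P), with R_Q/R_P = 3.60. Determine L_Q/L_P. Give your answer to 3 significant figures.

Wien's law gives T ∝ 1/λ_max, so T_Q/T_P = λ_P/λ_Q = 1560/1750 = 0.8914.
Then L ∝ R²T⁴ gives L_Q/L_P = (3.60)² × (0.8914)⁴ = 12.96 × 0.6315 = 8.184.

8.18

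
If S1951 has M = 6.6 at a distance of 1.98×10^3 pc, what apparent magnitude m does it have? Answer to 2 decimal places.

18.08

m = M + 5 log₁₀(d/10 pc) = 6.6 + 5 log₁₀(1.98×10^3/10)
  = 6.6 + 5 × 2.297 = 6.6 + 11.48 = 18.08.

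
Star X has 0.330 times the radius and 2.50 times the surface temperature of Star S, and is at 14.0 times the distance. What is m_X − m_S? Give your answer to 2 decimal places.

L_X/L_S = (0.330)²(2.50)⁴ = 4.254.
F_X/F_S = (L_X/L_S)/(d_X/d_S)² = 4.254/196.0 = 0.02170.
m_X − m_S = −2.5 log₁₀(0.02170) = 4.16.

4.16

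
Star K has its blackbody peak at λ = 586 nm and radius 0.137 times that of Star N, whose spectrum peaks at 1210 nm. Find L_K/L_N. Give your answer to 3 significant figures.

0.341

Wien's law gives T ∝ 1/λ_max, so T_K/T_N = λ_N/λ_K = 1210/586 = 2.065.
Then L ∝ R²T⁴ gives L_K/L_N = (0.137)² × (2.065)⁴ = 0.01877 × 18.18 = 0.3412.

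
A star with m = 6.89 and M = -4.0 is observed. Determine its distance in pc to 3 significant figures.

1.51×10^3 pc

m − M = 5 log₁₀(d/10 pc)
6.89 − (-4.0) = 10.89 = 5 log₁₀(d/10)
d = 10 × 10^(10.89/5) = 10 × 10^2.178 = 1507 pc.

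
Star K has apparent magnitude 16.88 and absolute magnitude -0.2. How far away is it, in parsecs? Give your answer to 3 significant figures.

2.61×10^4 pc

m − M = 5 log₁₀(d/10 pc)
16.88 − (-0.2) = 17.08 = 5 log₁₀(d/10)
d = 10 × 10^(17.08/5) = 10 × 10^3.416 = 2.606×10^4 pc.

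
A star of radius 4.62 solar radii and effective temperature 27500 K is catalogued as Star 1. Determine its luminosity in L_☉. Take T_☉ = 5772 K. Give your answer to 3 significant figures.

1.10×10^4 L_☉

L/L_☉ = (R/R_☉)² (T/T_☉)⁴ = (4.62)² × (27500/5772)⁴
       = 21.34 × (4.764)⁴ = 21.34 × 515.3 = 1.100×10^4.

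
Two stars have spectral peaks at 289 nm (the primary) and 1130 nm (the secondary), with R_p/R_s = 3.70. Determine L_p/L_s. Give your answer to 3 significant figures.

Wien's law gives T ∝ 1/λ_max, so T_p/T_s = λ_s/λ_p = 1130/289 = 3.910.
Then L ∝ R²T⁴ gives L_p/L_s = (3.70)² × (3.910)⁴ = 13.69 × 233.7 = 3200.

3.20×10^3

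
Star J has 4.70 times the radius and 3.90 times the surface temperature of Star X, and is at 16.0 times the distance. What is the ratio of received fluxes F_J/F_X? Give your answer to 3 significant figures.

20.0

L_J/L_X = (R_J/R_X)²(T_J/T_X)⁴ = (4.70)² × (3.90)⁴ = 5110.
F_J/F_X = (L_J/L_X)/(d_J/d_X)² = 5110 / (16.0)² = 19.96.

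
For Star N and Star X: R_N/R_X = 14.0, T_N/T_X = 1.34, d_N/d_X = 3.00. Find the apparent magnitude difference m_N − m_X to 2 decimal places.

-4.62

L_N/L_X = (14.0)²(1.34)⁴ = 631.9.
F_N/F_X = (L_N/L_X)/(d_N/d_X)² = 631.9/9.000 = 70.22.
m_N − m_X = −2.5 log₁₀(70.22) = -4.62.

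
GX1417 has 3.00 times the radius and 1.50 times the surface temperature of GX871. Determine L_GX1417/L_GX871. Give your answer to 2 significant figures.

46

From the Stefan–Boltzmann law, L ∝ R²T⁴, so
L_GX1417/L_GX871 = (R_GX1417/R_GX871)² (T_GX1417/T_GX871)⁴ = (3.00)² × (1.50)⁴ = 9.000 × 5.062 = 45.56.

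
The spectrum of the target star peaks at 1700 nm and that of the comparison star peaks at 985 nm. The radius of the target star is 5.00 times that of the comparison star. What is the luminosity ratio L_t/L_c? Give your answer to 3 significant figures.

2.82

Wien's law gives T ∝ 1/λ_max, so T_t/T_c = λ_c/λ_t = 985/1700 = 0.5794.
Then L ∝ R²T⁴ gives L_t/L_c = (5.00)² × (0.5794)⁴ = 25.00 × 0.1127 = 2.818.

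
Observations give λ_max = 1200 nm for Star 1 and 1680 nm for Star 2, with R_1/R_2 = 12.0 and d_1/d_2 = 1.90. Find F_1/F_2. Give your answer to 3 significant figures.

Wien's law: T_1/T_2 = λ_2/λ_1 = 1680/1200 = 1.400.
L_1/L_2 = (R_1/R_2)²(T_1/T_2)⁴ = (12.0)²(1.400)⁴ = 553.2.
F_1/F_2 = (L_1/L_2)/(d_1/d_2)² = 553.2/(1.90)² = 153.2.

153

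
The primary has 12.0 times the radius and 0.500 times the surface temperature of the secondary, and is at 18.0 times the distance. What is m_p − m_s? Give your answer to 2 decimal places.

3.89

L_p/L_s = (12.0)²(0.500)⁴ = 9.000.
F_p/F_s = (L_p/L_s)/(d_p/d_s)² = 9.000/324.0 = 0.02778.
m_p − m_s = −2.5 log₁₀(0.02778) = 3.89.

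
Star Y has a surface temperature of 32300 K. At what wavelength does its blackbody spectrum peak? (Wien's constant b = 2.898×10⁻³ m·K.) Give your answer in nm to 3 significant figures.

89.7 nm

λ_max = b/T = 2.898×10⁻³ / 32300 = 8.97×10^-8 m = 89.72 nm.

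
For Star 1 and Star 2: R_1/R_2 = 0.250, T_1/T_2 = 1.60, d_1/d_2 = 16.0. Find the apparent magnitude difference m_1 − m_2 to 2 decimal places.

6.99

L_1/L_2 = (0.250)²(1.60)⁴ = 0.4096.
F_1/F_2 = (L_1/L_2)/(d_1/d_2)² = 0.4096/256.0 = 0.001600.
m_1 − m_2 = −2.5 log₁₀(0.001600) = 6.99.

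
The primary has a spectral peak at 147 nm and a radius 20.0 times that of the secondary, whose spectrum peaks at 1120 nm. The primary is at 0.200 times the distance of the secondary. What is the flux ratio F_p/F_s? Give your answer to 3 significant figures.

3.37×10^7

Wien's law: T_p/T_s = λ_s/λ_p = 1120/147 = 7.619.
L_p/L_s = (R_p/R_s)²(T_p/T_s)⁴ = (20.0)²(7.619)⁴ = 1.348×10^6.
F_p/F_s = (L_p/L_s)/(d_p/d_s)² = 1.348×10^6/(0.200)² = 3.370×10^7.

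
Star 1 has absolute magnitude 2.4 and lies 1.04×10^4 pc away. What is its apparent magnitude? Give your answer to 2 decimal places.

m = M + 5 log₁₀(d/10 pc) = 2.4 + 5 log₁₀(1.04×10^4/10)
  = 2.4 + 5 × 3.017 = 2.4 + 15.09 = 17.49.

17.49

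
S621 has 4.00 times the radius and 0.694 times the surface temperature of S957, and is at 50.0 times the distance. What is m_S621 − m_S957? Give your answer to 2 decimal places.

L_S621/L_S957 = (4.00)²(0.694)⁴ = 3.712.
F_S621/F_S957 = (L_S621/L_S957)/(d_S621/d_S957)² = 3.712/2500 = 0.001485.
m_S621 − m_S957 = −2.5 log₁₀(0.001485) = 7.07.

7.07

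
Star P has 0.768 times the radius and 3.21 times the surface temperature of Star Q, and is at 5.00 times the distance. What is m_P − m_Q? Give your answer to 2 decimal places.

L_P/L_Q = (0.768)²(3.21)⁴ = 62.62.
F_P/F_Q = (L_P/L_Q)/(d_P/d_Q)² = 62.62/25.00 = 2.505.
m_P − m_Q = −2.5 log₁₀(2.505) = -1.00.

-1.00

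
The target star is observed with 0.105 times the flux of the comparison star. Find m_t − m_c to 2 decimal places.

m_t − m_c = −2.5 log₁₀(F_t/F_c) = −2.5 log₁₀(0.105) = −2.5 × (-0.979) = 2.447.

2.45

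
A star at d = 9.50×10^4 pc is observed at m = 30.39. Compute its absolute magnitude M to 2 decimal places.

M = m − 5 log₁₀(d/10 pc) = 30.39 − 5 log₁₀(9.50×10^4/10)
  = 30.39 − 5 × 3.978 = 30.39 − 19.89 = 10.50.

10.50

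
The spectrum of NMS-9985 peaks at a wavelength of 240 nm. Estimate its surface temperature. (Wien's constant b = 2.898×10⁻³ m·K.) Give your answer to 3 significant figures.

1.21×10^4 K

T = b/λ_max = 2.898×10⁻³ / (240×10⁻⁹) = 1.207×10^4 K.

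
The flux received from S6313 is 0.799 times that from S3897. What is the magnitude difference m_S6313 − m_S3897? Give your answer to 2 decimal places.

m_S6313 − m_S3897 = −2.5 log₁₀(F_S6313/F_S3897) = −2.5 log₁₀(0.799) = −2.5 × (-0.097) = 0.244.

0.24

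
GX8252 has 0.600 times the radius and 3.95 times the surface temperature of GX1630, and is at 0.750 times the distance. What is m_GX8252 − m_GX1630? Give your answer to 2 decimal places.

L_GX8252/L_GX1630 = (0.600)²(3.95)⁴ = 87.64.
F_GX8252/F_GX1630 = (L_GX8252/L_GX1630)/(d_GX8252/d_GX1630)² = 87.64/0.5625 = 155.8.
m_GX8252 − m_GX1630 = −2.5 log₁₀(155.8) = -5.48.

-5.48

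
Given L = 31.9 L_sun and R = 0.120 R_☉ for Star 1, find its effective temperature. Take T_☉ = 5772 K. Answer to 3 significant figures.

T/T_☉ = (L/L_☉)^(1/4) / (R/R_☉)^(1/2)
T = 5772 × (31.9)^(1/4) / √(0.120) = 5772 × 2.377 / 0.3464 = 3.960×10^4 K.

3.96×10^4 K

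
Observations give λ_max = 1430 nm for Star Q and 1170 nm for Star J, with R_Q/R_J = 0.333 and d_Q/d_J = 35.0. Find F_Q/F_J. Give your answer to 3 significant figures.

Wien's law: T_Q/T_J = λ_J/λ_Q = 1170/1430 = 0.8182.
L_Q/L_J = (R_Q/R_J)²(T_Q/T_J)⁴ = (0.333)²(0.8182)⁴ = 0.04969.
F_Q/F_J = (L_Q/L_J)/(d_Q/d_J)² = 0.04969/(35.0)² = 4.057×10^-5.

4.06×10^-5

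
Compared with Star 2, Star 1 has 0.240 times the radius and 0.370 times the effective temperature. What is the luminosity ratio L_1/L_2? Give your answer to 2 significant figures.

0.0011

From the Stefan–Boltzmann law, L ∝ R²T⁴, so
L_1/L_2 = (R_1/R_2)² (T_1/T_2)⁴ = (0.240)² × (0.370)⁴ = 0.05760 × 0.01874 = 0.001080.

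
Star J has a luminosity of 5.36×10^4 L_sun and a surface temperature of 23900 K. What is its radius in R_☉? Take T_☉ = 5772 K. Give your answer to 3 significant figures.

13.5 R_☉

R/R_☉ = √(L/L_☉) / (T/T_☉)² = √(5.36×10^4) / (4.141)²
       = 231.5 / 17.15 = 13.50.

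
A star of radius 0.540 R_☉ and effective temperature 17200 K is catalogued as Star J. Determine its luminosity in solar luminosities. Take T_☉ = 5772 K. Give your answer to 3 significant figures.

L/L_☉ = (R/R_☉)² (T/T_☉)⁴ = (0.540)² × (17200/5772)⁴
       = 0.2916 × (2.980)⁴ = 0.2916 × 78.85 = 22.99.

23.0 solar luminosities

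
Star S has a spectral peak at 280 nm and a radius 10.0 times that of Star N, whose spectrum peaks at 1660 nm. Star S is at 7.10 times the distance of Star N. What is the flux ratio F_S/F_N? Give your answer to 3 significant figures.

2.45×10^3

Wien's law: T_S/T_N = λ_N/λ_S = 1660/280 = 5.929.
L_S/L_N = (R_S/R_N)²(T_S/T_N)⁴ = (10.0)²(5.929)⁴ = 1.235×10^5.
F_S/F_N = (L_S/L_N)/(d_S/d_N)² = 1.235×10^5/(7.10)² = 2451.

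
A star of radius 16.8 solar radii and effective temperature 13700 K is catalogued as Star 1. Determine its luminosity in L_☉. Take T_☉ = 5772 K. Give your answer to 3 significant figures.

L/L_☉ = (R/R_☉)² (T/T_☉)⁴ = (16.8)² × (13700/5772)⁴
       = 282.2 × (2.374)⁴ = 282.2 × 31.74 = 8958.

8.96×10^3 L_☉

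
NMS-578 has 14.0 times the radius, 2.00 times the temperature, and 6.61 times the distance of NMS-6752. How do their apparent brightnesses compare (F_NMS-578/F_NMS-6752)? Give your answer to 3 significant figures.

71.8

L_NMS-578/L_NMS-6752 = (R_NMS-578/R_NMS-6752)²(T_NMS-578/T_NMS-6752)⁴ = (14.0)² × (2.00)⁴ = 3136.
F_NMS-578/F_NMS-6752 = (L_NMS-578/L_NMS-6752)/(d_NMS-578/d_NMS-6752)² = 3136 / (6.61)² = 71.77.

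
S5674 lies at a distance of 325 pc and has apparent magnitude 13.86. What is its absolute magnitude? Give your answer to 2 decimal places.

6.30

M = m − 5 log₁₀(d/10 pc) = 13.86 − 5 log₁₀(325/10)
  = 13.86 − 5 × 1.512 = 13.86 − 7.56 = 6.30.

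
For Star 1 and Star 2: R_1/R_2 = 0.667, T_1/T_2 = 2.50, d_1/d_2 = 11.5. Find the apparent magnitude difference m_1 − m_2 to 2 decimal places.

2.20

L_1/L_2 = (0.667)²(2.50)⁴ = 17.38.
F_1/F_2 = (L_1/L_2)/(d_1/d_2)² = 17.38/132.2 = 0.1314.
m_1 − m_2 = −2.5 log₁₀(0.1314) = 2.20.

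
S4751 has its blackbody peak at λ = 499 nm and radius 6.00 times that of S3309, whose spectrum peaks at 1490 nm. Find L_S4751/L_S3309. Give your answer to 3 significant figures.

2.86×10^3

Wien's law gives T ∝ 1/λ_max, so T_S4751/T_S3309 = λ_S3309/λ_S4751 = 1490/499 = 2.986.
Then L ∝ R²T⁴ gives L_S4751/L_S3309 = (6.00)² × (2.986)⁴ = 36.00 × 79.50 = 2862.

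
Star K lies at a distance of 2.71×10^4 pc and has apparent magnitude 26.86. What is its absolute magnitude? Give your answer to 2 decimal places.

M = m − 5 log₁₀(d/10 pc) = 26.86 − 5 log₁₀(2.71×10^4/10)
  = 26.86 − 5 × 3.433 = 26.86 − 17.16 = 9.70.

9.70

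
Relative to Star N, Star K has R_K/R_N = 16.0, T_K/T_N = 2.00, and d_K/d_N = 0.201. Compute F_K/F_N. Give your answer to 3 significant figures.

1.01×10^5

L_K/L_N = (R_K/R_N)²(T_K/T_N)⁴ = (16.0)² × (2.00)⁴ = 4096.
F_K/F_N = (L_K/L_N)/(d_K/d_N)² = 4096 / (0.201)² = 1.014×10^5.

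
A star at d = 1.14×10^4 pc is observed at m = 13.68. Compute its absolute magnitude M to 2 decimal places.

-1.60

M = m − 5 log₁₀(d/10 pc) = 13.68 − 5 log₁₀(1.14×10^4/10)
  = 13.68 − 5 × 3.057 = 13.68 − 15.28 = -1.60.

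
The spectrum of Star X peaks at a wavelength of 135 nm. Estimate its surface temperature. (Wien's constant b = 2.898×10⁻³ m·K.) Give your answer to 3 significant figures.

2.15×10^4 K

T = b/λ_max = 2.898×10⁻³ / (135×10⁻⁹) = 2.147×10^4 K.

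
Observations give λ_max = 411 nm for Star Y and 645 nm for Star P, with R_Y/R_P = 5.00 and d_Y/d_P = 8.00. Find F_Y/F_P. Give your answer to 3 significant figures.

2.37

Wien's law: T_Y/T_P = λ_P/λ_Y = 645/411 = 1.569.
L_Y/L_P = (R_Y/R_P)²(T_Y/T_P)⁴ = (5.00)²(1.569)⁴ = 151.6.
F_Y/F_P = (L_Y/L_P)/(d_Y/d_P)² = 151.6/(8.00)² = 2.369.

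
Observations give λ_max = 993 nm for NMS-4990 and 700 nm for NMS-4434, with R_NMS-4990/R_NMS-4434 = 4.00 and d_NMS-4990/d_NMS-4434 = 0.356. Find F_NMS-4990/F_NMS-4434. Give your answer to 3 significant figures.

31.2

Wien's law: T_NMS-4990/T_NMS-4434 = λ_NMS-4434/λ_NMS-4990 = 700/993 = 0.7049.
L_NMS-4990/L_NMS-4434 = (R_NMS-4990/R_NMS-4434)²(T_NMS-4990/T_NMS-4434)⁴ = (4.00)²(0.7049)⁴ = 3.951.
F_NMS-4990/F_NMS-4434 = (L_NMS-4990/L_NMS-4434)/(d_NMS-4990/d_NMS-4434)² = 3.951/(0.356)² = 31.18.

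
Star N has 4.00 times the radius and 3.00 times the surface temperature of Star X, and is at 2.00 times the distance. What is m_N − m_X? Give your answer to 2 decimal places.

L_N/L_X = (4.00)²(3.00)⁴ = 1296.
F_N/F_X = (L_N/L_X)/(d_N/d_X)² = 1296/4.000 = 324.0.
m_N − m_X = −2.5 log₁₀(324.0) = -6.28.

-6.28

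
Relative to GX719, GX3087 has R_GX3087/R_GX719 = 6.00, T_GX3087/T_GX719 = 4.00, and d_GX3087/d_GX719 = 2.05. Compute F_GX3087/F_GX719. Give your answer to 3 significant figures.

L_GX3087/L_GX719 = (R_GX3087/R_GX719)²(T_GX3087/T_GX719)⁴ = (6.00)² × (4.00)⁴ = 9216.
F_GX3087/F_GX719 = (L_GX3087/L_GX719)/(d_GX3087/d_GX719)² = 9216 / (2.05)² = 2193.

2.19×10^3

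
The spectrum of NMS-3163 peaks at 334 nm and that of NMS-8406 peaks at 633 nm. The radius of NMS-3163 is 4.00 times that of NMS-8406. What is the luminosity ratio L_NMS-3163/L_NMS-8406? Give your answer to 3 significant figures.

Wien's law gives T ∝ 1/λ_max, so T_NMS-3163/T_NMS-8406 = λ_NMS-8406/λ_NMS-3163 = 633/334 = 1.895.
Then L ∝ R²T⁴ gives L_NMS-3163/L_NMS-8406 = (4.00)² × (1.895)⁴ = 16.00 × 12.90 = 206.4.

206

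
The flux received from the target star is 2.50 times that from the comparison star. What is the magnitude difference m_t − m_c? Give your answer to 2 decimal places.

-0.99

m_t − m_c = −2.5 log₁₀(F_t/F_c) = −2.5 log₁₀(2.50) = −2.5 × (0.398) = -0.995.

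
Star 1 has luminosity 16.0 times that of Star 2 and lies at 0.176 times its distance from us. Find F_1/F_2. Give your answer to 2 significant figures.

5.2×10^2

F = L/(4πd²), so F_1/F_2 = (L_1/L_2) / (d_1/d_2)²
= 16.0 / (0.176)² = 16.0 / 0.03098 = 516.5.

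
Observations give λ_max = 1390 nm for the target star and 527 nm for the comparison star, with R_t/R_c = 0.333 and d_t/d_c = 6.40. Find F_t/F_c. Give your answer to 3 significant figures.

Wien's law: T_t/T_c = λ_c/λ_t = 527/1390 = 0.3791.
L_t/L_c = (R_t/R_c)²(T_t/T_c)⁴ = (0.333)²(0.3791)⁴ = 0.002291.
F_t/F_c = (L_t/L_c)/(d_t/d_c)² = 0.002291/(6.40)² = 5.594×10^-5.

5.59×10^-5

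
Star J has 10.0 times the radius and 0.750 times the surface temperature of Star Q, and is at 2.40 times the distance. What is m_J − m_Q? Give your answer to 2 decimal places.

L_J/L_Q = (10.0)²(0.750)⁴ = 31.64.
F_J/F_Q = (L_J/L_Q)/(d_J/d_Q)² = 31.64/5.760 = 5.493.
m_J − m_Q = −2.5 log₁₀(5.493) = -1.85.

-1.85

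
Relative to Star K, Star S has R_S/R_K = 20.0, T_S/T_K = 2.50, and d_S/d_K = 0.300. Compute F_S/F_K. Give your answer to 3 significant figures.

1.74×10^5

L_S/L_K = (R_S/R_K)²(T_S/T_K)⁴ = (20.0)² × (2.50)⁴ = 1.562×10^4.
F_S/F_K = (L_S/L_K)/(d_S/d_K)² = 1.562×10^4 / (0.300)² = 1.736×10^5.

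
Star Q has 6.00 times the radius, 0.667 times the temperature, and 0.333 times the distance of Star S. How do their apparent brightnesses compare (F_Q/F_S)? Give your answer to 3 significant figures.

64.3

L_Q/L_S = (R_Q/R_S)²(T_Q/T_S)⁴ = (6.00)² × (0.667)⁴ = 7.125.
F_Q/F_S = (L_Q/L_S)/(d_Q/d_S)² = 7.125 / (0.333)² = 64.26.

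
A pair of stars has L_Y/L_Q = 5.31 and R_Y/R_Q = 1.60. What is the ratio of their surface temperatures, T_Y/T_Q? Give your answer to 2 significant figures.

L ∝ R²T⁴ gives T ∝ (L/R²)^(1/4), so
T_Y/T_Q = (5.31 / 1.60²)^(1/4) = (2.074)^(1/4) = 1.200.

1.2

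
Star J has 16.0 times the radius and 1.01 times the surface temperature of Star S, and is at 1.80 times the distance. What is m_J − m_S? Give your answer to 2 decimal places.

L_J/L_S = (16.0)²(1.01)⁴ = 266.4.
F_J/F_S = (L_J/L_S)/(d_J/d_S)² = 266.4/3.240 = 82.22.
m_J − m_S = −2.5 log₁₀(82.22) = -4.79.

-4.79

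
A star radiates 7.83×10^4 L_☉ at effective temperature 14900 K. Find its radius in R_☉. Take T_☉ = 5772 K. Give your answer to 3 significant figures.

42.0 R_☉

R/R_☉ = √(L/L_☉) / (T/T_☉)² = √(7.83×10^4) / (2.581)²
       = 279.8 / 6.664 = 41.99.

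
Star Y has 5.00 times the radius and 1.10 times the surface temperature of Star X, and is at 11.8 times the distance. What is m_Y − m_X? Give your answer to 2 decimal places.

L_Y/L_X = (5.00)²(1.10)⁴ = 36.60.
F_Y/F_X = (L_Y/L_X)/(d_Y/d_X)² = 36.60/139.2 = 0.2629.
m_Y − m_X = −2.5 log₁₀(0.2629) = 1.45.

1.45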